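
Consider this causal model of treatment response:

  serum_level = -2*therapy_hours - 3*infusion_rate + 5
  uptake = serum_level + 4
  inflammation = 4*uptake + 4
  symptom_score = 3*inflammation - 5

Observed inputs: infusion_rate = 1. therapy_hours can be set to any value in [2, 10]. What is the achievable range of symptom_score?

Substituting into the serum_level equation gives serum_level = -2*therapy_hours + 2.
So uptake = -2*therapy_hours + 6.
Substituting into the inflammation equation gives inflammation = -8*therapy_hours + 28.
symptom_score becomes -24*therapy_hours + 79.
Linear in therapy_hours, so extremes are at the endpoints: therapy_hours = 2 gives symptom_score = 31; therapy_hours = 10 gives symptom_score = -161.

-161 to 31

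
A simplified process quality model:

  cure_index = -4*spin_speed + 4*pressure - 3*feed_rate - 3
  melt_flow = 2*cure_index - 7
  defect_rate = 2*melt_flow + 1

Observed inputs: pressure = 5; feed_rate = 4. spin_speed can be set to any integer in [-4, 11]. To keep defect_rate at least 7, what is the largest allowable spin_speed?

spin_speed = 0

Substituting into the cure_index equation gives cure_index = -4*spin_speed + 5.
melt_flow becomes -8*spin_speed + 3.
Substituting into the defect_rate equation gives defect_rate = -16*spin_speed + 7.
Require -16*spin_speed + 7 ≥ 7, so spin_speed ≤ 0.
The largest integer in [-4, 11] satisfying this is 0.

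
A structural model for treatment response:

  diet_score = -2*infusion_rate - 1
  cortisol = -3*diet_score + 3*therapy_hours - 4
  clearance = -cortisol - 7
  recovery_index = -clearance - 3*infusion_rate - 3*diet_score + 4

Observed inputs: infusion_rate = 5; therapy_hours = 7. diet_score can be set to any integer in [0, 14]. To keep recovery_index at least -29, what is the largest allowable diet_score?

Intervening on diet_score fixes its value directly, overriding its dependence on infusion_rate.
Substituting into the cortisol equation gives cortisol = -3*diet_score + 17.
Substituting into the clearance equation gives clearance = 3*diet_score - 24.
So recovery_index = -6*diet_score + 13.
Require -6*diet_score + 13 ≥ -29, so diet_score ≤ 7.
The largest integer in [0, 14] satisfying this is 7.

diet_score = 7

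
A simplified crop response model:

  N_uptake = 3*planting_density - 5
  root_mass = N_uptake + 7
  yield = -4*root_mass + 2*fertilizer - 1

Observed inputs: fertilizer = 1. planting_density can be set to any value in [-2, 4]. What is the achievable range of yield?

Substituting into the root_mass equation gives root_mass = 3*planting_density + 2.
Substituting into the yield equation gives yield = -12*planting_density - 7.
Linear in planting_density, so extremes are at the endpoints: planting_density = -2 gives yield = 17; planting_density = 4 gives yield = -55.

-55 to 17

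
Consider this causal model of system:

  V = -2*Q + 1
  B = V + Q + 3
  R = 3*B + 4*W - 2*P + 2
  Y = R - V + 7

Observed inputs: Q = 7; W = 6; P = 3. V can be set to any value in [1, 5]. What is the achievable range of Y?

59 to 67

Intervening on V fixes its value directly, overriding its dependence on Q.
Substituting into the B equation gives B = V + 10.
Substituting into the R equation gives R = 3*V + 50.
Substituting into the Y equation gives Y = 2*V + 57.
Linear in V, so extremes are at the endpoints: V = 1 gives Y = 59; V = 5 gives Y = 67.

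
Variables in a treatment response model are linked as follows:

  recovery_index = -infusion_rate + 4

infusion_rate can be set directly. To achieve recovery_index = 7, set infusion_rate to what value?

Solve -infusion_rate + 4 = 7: infusion_rate = (7 - 4) / -1 = -3.

infusion_rate = -3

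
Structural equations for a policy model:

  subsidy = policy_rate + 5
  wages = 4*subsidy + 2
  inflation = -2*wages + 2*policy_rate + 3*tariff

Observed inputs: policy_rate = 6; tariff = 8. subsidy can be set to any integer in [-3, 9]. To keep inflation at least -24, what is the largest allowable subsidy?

subsidy = 7

Intervening on subsidy fixes its value directly, overriding its dependence on policy_rate.
Substituting into the inflation equation gives inflation = -8*subsidy + 32.
Require -8*subsidy + 32 ≥ -24, so subsidy ≤ 7.
The largest integer in [-3, 9] satisfying this is 7.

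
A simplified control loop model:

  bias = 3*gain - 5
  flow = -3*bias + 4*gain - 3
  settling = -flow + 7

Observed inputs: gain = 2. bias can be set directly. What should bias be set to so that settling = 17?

Intervening on bias fixes its value directly, overriding its dependence on gain.
Substituting into the flow equation gives flow = -3*bias + 5.
This gives settling = 3*bias + 2.
Solve 3*bias + 2 = 17: bias = (17 - 2) / 3 = 5.

bias = 5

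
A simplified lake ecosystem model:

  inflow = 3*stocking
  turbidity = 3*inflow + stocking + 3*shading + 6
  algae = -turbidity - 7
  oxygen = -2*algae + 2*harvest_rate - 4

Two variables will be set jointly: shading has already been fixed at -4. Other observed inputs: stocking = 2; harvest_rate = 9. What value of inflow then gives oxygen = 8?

inflow = -2

With shading held at -4:
Intervening on inflow fixes its value directly, overriding its dependence on stocking.
Substituting into the turbidity equation gives turbidity = 3*inflow - 4.
algae becomes -3*inflow - 3.
Substituting into the oxygen equation gives oxygen = 6*inflow + 20.
Solve 6*inflow + 20 = 8: inflow = (8 - 20) / 6 = -2.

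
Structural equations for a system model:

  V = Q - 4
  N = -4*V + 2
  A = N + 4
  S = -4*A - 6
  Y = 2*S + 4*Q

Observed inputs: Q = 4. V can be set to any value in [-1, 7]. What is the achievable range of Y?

-76 to 180

Intervening on V fixes its value directly, overriding its dependence on Q.
Substituting into the A equation gives A = -4*V + 6.
S becomes 16*V - 30.
Substituting into the Y equation gives Y = 32*V - 44.
Linear in V, so extremes are at the endpoints: V = -1 gives Y = -76; V = 7 gives Y = 180.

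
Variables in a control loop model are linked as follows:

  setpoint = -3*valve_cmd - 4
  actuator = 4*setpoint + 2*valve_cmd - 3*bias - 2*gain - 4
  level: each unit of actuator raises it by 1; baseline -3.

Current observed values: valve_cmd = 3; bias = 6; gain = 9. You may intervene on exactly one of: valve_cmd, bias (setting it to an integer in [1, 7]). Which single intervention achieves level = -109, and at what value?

Intervening on valve_cmd: with other inputs at their observed values, level = -10*valve_cmd - 59. Solving for -109 gives valve_cmd = 5, within [1, 7].
Intervening on bias: level = -3*bias - 71. Reaching -109 requires bias = 38/3, not an integer.

set valve_cmd = 5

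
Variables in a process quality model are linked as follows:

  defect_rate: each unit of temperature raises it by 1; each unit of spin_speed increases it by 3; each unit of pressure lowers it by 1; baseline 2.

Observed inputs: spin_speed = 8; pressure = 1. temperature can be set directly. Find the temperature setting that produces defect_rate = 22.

Substituting into the defect_rate equation gives defect_rate = temperature + 25.
Solve temperature + 25 = 22: temperature = (22 - 25) / 1 = -3.

temperature = -3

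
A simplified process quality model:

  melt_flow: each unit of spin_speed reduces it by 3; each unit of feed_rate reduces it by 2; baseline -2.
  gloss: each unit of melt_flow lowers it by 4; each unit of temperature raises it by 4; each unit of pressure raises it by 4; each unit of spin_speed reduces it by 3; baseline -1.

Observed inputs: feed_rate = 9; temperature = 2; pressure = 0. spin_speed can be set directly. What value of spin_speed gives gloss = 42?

spin_speed = -5

Substituting into the melt_flow equation gives melt_flow = -3*spin_speed - 20.
Substituting into the gloss equation gives gloss = 9*spin_speed + 87.
Solve 9*spin_speed + 87 = 42: spin_speed = (42 - 87) / 9 = -5.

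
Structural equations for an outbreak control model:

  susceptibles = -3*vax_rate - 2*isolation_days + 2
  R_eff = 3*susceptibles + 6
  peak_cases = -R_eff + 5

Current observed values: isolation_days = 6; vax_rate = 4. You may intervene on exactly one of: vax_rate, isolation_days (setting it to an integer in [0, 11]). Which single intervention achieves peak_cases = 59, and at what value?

Intervening on vax_rate: peak_cases = 9*vax_rate + 29. Reaching 59 requires vax_rate = 10/3, not an integer.
Intervening on isolation_days: with other inputs at their observed values, peak_cases = 6*isolation_days + 29. Solving for 59 gives isolation_days = 5, within [0, 11].

set isolation_days = 5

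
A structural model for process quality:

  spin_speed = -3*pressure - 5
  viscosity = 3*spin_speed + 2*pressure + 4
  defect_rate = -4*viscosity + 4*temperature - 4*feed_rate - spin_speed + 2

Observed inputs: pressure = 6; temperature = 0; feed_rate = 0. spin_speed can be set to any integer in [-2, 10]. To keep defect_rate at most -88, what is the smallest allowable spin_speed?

spin_speed = 2

Intervening on spin_speed fixes its value directly, overriding its dependence on pressure.
Substituting into the viscosity equation gives viscosity = 3*spin_speed + 16.
Substituting into the defect_rate equation gives defect_rate = -13*spin_speed - 62.
Require -13*spin_speed - 62 ≤ -88, so spin_speed ≥ 2.
The smallest integer in [-2, 10] satisfying this is 2.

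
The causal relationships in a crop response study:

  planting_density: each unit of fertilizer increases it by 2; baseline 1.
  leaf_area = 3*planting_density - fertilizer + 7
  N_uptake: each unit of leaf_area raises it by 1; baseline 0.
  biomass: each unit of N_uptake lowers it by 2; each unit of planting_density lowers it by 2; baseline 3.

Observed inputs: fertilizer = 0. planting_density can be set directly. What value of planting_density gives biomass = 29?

planting_density = -5

Intervening on planting_density fixes its value directly, overriding its dependence on fertilizer.
Substituting into the leaf_area equation gives leaf_area = 3*planting_density + 7.
This gives N_uptake = 3*planting_density + 7.
Substituting into the biomass equation gives biomass = -8*planting_density - 11.
Solve -8*planting_density - 11 = 29: planting_density = (29 + 11) / -8 = -5.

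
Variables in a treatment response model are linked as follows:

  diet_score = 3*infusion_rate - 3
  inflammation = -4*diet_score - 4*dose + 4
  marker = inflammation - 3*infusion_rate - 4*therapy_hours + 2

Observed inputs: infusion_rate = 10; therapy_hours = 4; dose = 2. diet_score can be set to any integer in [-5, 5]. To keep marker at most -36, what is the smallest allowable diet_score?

diet_score = -3

Intervening on diet_score fixes its value directly, overriding its dependence on infusion_rate.
Substituting into the inflammation equation gives inflammation = -4*diet_score - 4.
marker becomes -4*diet_score - 48.
Require -4*diet_score - 48 ≤ -36, so diet_score ≥ -3.
The smallest integer in [-5, 5] satisfying this is -3.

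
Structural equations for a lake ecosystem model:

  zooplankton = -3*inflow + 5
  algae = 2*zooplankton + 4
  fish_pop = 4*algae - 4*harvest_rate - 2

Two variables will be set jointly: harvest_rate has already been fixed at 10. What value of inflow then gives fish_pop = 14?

inflow = 0

With harvest_rate held at 10:
Substituting into the algae equation gives algae = -6*inflow + 14.
fish_pop becomes -24*inflow + 14.
Solve -24*inflow + 14 = 14: inflow = (14 - 14) / -24 = 0.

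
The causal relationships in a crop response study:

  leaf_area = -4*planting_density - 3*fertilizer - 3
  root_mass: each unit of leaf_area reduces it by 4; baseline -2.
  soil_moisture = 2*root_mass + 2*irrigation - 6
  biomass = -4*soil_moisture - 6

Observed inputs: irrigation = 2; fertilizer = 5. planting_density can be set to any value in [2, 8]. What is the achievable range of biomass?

Substituting into the leaf_area equation gives leaf_area = -4*planting_density - 18.
root_mass becomes 16*planting_density + 70.
This gives soil_moisture = 32*planting_density + 138.
Substituting into the biomass equation gives biomass = -128*planting_density - 558.
Linear in planting_density, so extremes are at the endpoints: planting_density = 2 gives biomass = -814; planting_density = 8 gives biomass = -1582.

-1582 to -814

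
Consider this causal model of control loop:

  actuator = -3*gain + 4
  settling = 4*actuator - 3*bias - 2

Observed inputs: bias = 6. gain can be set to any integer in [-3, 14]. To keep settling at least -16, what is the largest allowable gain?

gain = 1

Substituting into the settling equation gives settling = -12*gain - 4.
Require -12*gain - 4 ≥ -16, so gain ≤ 1.
The largest integer in [-3, 14] satisfying this is 1.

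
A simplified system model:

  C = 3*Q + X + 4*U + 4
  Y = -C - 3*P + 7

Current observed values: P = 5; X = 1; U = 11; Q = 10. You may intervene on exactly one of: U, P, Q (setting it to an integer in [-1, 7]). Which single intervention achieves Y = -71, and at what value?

Intervening on U: with other inputs at their observed values, Y = -4*U - 43. Solving for -71 gives U = 7, within [-1, 7].
Intervening on P: Y = -3*P - 72. Reaching -71 requires P = -1/3, not an integer.
Intervening on Q: Y = -3*Q - 57. Reaching -71 requires Q = 14/3, not an integer.

set U = 7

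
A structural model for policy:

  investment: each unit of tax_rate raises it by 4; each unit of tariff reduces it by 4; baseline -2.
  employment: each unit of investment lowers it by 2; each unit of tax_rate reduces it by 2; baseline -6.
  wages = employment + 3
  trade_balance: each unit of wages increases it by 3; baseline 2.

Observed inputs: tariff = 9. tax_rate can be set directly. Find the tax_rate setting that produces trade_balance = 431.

tax_rate = -7

Substituting into the investment equation gives investment = 4*tax_rate - 38.
Substituting into the employment equation gives employment = -10*tax_rate + 70.
wages becomes -10*tax_rate + 73.
Substituting into the trade_balance equation gives trade_balance = -30*tax_rate + 221.
Solve -30*tax_rate + 221 = 431: tax_rate = (431 - 221) / -30 = -7.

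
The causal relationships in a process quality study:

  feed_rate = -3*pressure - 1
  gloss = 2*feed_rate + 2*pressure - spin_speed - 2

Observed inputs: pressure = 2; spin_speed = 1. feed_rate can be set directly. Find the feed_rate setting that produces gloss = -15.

Intervening on feed_rate fixes its value directly, overriding its dependence on pressure.
Substituting into the gloss equation gives gloss = 2*feed_rate + 1.
Solve 2*feed_rate + 1 = -15: feed_rate = (-15 - 1) / 2 = -8.

feed_rate = -8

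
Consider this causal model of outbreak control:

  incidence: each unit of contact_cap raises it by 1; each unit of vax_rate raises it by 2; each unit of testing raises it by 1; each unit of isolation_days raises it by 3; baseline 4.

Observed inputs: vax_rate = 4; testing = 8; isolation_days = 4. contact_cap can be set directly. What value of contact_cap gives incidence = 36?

Substituting into the incidence equation gives incidence = contact_cap + 32.
Solve contact_cap + 32 = 36: contact_cap = (36 - 32) / 1 = 4.

contact_cap = 4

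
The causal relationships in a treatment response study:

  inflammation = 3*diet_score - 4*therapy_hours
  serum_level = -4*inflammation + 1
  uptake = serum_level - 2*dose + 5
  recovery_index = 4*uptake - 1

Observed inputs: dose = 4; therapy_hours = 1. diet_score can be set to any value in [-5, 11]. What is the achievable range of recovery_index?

Substituting into the inflammation equation gives inflammation = 3*diet_score - 4.
Substituting into the serum_level equation gives serum_level = -12*diet_score + 17.
Substituting into the uptake equation gives uptake = -12*diet_score + 14.
Substituting into the recovery_index equation gives recovery_index = -48*diet_score + 55.
Linear in diet_score, so extremes are at the endpoints: diet_score = -5 gives recovery_index = 295; diet_score = 11 gives recovery_index = -473.

-473 to 295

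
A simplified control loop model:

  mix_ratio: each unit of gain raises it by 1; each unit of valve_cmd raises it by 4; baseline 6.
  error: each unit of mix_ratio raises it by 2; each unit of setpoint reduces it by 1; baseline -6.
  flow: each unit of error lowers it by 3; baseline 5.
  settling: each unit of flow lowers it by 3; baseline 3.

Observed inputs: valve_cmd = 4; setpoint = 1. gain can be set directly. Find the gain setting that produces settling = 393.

gain = 4

Substituting into the mix_ratio equation gives mix_ratio = gain + 22.
error becomes 2*gain + 37.
This gives flow = -6*gain - 106.
Substituting into the settling equation gives settling = 18*gain + 321.
Solve 18*gain + 321 = 393: gain = (393 - 321) / 18 = 4.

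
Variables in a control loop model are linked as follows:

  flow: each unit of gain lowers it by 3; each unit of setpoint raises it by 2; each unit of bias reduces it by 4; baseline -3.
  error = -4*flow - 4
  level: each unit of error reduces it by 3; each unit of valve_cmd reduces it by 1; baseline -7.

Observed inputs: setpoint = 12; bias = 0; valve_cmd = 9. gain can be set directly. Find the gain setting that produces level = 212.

gain = 1

Substituting into the flow equation gives flow = -3*gain + 21.
Substituting into the error equation gives error = 12*gain - 88.
Substituting into the level equation gives level = -36*gain + 248.
Solve -36*gain + 248 = 212: gain = (212 - 248) / -36 = 1.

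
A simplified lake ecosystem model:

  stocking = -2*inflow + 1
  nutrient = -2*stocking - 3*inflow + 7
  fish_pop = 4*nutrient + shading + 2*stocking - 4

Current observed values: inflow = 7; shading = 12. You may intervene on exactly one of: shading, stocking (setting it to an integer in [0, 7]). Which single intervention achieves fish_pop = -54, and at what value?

set stocking = 1

Intervening on shading: fish_pop = shading + 18. Reaching -54 requires shading = -72, outside [0, 7].
Intervening on stocking: with other inputs at their observed values, fish_pop = -6*stocking - 48. Solving for -54 gives stocking = 1, within [0, 7].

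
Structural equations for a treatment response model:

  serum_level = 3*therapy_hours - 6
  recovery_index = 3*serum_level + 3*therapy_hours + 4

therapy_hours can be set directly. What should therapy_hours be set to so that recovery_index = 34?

Substituting into the recovery_index equation gives recovery_index = 12*therapy_hours - 14.
Solve 12*therapy_hours - 14 = 34: therapy_hours = (34 + 14) / 12 = 4.

therapy_hours = 4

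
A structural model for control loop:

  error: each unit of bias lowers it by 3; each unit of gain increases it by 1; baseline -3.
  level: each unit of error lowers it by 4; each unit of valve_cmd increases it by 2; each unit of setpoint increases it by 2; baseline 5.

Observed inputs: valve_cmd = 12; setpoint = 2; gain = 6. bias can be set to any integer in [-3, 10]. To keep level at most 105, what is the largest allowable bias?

bias = 7

Substituting into the error equation gives error = -3*bias + 3.
Substituting into the level equation gives level = 12*bias + 21.
Require 12*bias + 21 ≤ 105, so bias ≤ 7.
The largest integer in [-3, 10] satisfying this is 7.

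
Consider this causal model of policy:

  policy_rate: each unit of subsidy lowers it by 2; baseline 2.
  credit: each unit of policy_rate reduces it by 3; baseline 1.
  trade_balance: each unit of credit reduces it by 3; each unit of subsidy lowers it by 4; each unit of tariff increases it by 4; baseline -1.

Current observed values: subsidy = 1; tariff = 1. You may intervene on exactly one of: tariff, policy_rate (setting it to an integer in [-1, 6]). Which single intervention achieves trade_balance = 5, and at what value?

set policy_rate = 1

Intervening on tariff: trade_balance = 4*tariff - 8. Reaching 5 requires tariff = 13/4, not an integer.
Intervening on policy_rate: with other inputs at their observed values, trade_balance = 9*policy_rate - 4. Solving for 5 gives policy_rate = 1, within [-1, 6].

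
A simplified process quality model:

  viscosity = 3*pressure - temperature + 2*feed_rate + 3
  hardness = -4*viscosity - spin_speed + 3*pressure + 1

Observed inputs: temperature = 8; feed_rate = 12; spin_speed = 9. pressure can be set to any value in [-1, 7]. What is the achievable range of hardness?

Substituting into the viscosity equation gives viscosity = 3*pressure + 19.
So hardness = -9*pressure - 84.
Linear in pressure, so extremes are at the endpoints: pressure = -1 gives hardness = -75; pressure = 7 gives hardness = -147.

-147 to -75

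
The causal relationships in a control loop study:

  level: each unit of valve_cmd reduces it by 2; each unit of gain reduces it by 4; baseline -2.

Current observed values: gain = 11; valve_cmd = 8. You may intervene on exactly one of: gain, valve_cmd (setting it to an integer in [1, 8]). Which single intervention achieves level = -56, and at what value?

Intervening on gain: level = -4*gain - 18. Reaching -56 requires gain = 19/2, not an integer.
Intervening on valve_cmd: with other inputs at their observed values, level = -2*valve_cmd - 46. Solving for -56 gives valve_cmd = 5, within [1, 8].

set valve_cmd = 5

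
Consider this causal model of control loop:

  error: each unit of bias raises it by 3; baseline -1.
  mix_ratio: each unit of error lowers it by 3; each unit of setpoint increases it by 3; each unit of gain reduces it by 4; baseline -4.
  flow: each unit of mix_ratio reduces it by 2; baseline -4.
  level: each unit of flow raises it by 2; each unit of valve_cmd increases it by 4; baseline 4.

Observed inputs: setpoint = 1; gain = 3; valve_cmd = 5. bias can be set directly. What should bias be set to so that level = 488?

Substituting into the mix_ratio equation gives mix_ratio = -9*bias - 10.
Substituting into the flow equation gives flow = 18*bias + 16.
level becomes 36*bias + 56.
Solve 36*bias + 56 = 488: bias = (488 - 56) / 36 = 12.

bias = 12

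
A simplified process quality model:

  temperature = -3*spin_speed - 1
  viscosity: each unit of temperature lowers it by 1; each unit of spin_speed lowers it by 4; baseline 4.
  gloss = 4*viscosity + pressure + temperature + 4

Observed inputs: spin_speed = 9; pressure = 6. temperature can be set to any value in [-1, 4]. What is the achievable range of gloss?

Intervening on temperature fixes its value directly, overriding its dependence on spin_speed.
Substituting into the viscosity equation gives viscosity = -temperature - 32.
Substituting into the gloss equation gives gloss = -3*temperature - 118.
Linear in temperature, so extremes are at the endpoints: temperature = -1 gives gloss = -115; temperature = 4 gives gloss = -130.

-130 to -115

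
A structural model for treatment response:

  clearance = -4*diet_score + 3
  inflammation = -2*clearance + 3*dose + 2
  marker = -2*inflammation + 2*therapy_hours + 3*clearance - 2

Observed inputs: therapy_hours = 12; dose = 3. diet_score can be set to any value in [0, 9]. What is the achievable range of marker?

Substituting into the inflammation equation gives inflammation = 8*diet_score + 5.
Substituting into the marker equation gives marker = -28*diet_score + 21.
Linear in diet_score, so extremes are at the endpoints: diet_score = 0 gives marker = 21; diet_score = 9 gives marker = -231.

-231 to 21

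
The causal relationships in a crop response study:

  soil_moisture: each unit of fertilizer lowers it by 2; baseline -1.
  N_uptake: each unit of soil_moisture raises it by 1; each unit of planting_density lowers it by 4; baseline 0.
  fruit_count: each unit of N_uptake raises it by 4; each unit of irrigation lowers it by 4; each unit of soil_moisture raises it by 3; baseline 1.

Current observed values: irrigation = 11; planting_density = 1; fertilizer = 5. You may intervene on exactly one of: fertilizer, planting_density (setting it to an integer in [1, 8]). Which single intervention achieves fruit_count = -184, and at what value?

Intervening on fertilizer: fruit_count = -14*fertilizer - 66. Reaching -184 requires fertilizer = 59/7, not an integer.
Intervening on planting_density: with other inputs at their observed values, fruit_count = -16*planting_density - 120. Solving for -184 gives planting_density = 4, within [1, 8].

set planting_density = 4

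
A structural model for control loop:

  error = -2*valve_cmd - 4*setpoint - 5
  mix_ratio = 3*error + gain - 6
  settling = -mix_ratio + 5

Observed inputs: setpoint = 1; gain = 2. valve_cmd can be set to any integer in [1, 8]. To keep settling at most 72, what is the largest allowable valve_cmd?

Substituting into the error equation gives error = -2*valve_cmd - 9.
This gives mix_ratio = -6*valve_cmd - 31.
Substituting into the settling equation gives settling = 6*valve_cmd + 36.
Require 6*valve_cmd + 36 ≤ 72, so valve_cmd ≤ 6.
The largest integer in [1, 8] satisfying this is 6.

valve_cmd = 6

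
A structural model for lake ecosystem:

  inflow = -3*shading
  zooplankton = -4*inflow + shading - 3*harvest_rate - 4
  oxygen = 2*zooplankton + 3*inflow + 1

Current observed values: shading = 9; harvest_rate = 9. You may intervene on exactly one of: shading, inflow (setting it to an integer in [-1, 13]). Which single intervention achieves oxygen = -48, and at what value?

Intervening on shading: oxygen = 17*shading - 61. Reaching -48 requires shading = 13/17, not an integer.
Intervening on inflow: with other inputs at their observed values, oxygen = -5*inflow - 43. Solving for -48 gives inflow = 1, within [-1, 13].

set inflow = 1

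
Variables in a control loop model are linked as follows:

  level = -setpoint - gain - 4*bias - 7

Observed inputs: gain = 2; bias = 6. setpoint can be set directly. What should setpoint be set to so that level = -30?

setpoint = -3

Substituting into the level equation gives level = -setpoint - 33.
Solve -setpoint - 33 = -30: setpoint = (-30 + 33) / -1 = -3.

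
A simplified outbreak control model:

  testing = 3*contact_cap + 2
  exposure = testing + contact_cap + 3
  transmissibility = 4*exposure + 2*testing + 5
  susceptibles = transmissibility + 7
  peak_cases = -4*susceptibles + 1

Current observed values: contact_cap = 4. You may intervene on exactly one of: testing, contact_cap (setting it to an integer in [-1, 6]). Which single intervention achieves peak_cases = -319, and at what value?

Intervening on testing: peak_cases = -24*testing - 159. Reaching -319 requires testing = 20/3, not an integer.
Intervening on contact_cap: with other inputs at their observed values, peak_cases = -88*contact_cap - 143. Solving for -319 gives contact_cap = 2, within [-1, 6].

set contact_cap = 2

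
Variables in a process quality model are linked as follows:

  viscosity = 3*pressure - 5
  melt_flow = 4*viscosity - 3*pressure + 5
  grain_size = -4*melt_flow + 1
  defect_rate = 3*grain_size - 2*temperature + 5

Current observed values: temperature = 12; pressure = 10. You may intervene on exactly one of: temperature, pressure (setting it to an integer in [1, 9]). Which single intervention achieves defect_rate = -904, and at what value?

Intervening on temperature: with other inputs at their observed values, defect_rate = -2*temperature - 892. Solving for -904 gives temperature = 6, within [1, 9].
Intervening on pressure: defect_rate = -108*pressure + 164. Reaching -904 requires pressure = 89/9, not an integer.

set temperature = 6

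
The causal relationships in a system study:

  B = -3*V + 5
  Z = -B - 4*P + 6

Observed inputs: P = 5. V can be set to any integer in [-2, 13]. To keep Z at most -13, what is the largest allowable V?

V = 2

Substituting into the Z equation gives Z = 3*V - 19.
Require 3*V - 19 ≤ -13, so V ≤ 2.
The largest integer in [-2, 13] satisfying this is 2.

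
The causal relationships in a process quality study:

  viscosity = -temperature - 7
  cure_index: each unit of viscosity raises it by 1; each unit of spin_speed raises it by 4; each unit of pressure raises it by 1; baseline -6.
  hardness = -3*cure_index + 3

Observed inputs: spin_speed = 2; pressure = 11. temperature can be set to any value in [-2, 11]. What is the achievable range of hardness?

Substituting into the cure_index equation gives cure_index = -temperature + 6.
Substituting into the hardness equation gives hardness = 3*temperature - 15.
Linear in temperature, so extremes are at the endpoints: temperature = -2 gives hardness = -21; temperature = 11 gives hardness = 18.

-21 to 18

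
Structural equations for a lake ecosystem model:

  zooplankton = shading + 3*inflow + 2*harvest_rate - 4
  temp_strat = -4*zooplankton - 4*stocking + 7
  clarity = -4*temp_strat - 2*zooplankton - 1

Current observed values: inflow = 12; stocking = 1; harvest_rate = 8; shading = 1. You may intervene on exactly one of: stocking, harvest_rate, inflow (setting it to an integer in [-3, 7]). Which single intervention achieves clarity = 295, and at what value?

Intervening on stocking: clarity = 16*stocking + 657. Reaching 295 requires stocking = -181/8, not an integer.
Intervening on harvest_rate: clarity = 28*harvest_rate + 449. Reaching 295 requires harvest_rate = -11/2, not an integer.
Intervening on inflow: with other inputs at their observed values, clarity = 42*inflow + 169. Solving for 295 gives inflow = 3, within [-3, 7].

set inflow = 3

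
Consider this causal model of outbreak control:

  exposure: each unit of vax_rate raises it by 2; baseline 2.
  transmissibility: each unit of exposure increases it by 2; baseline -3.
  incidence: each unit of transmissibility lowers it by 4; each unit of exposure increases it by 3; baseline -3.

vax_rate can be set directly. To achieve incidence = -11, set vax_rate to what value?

Substituting into the transmissibility equation gives transmissibility = 4*vax_rate + 1.
incidence becomes -10*vax_rate - 1.
Solve -10*vax_rate - 1 = -11: vax_rate = (-11 + 1) / -10 = 1.

vax_rate = 1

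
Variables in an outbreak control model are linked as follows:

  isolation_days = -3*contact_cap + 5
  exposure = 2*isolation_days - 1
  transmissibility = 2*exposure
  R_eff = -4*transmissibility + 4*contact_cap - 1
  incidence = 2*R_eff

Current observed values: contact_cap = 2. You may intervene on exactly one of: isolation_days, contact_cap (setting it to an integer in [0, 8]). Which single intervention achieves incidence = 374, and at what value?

Intervening on isolation_days: incidence = -32*isolation_days + 30. Reaching 374 requires isolation_days = -43/4, not an integer.
Intervening on contact_cap: with other inputs at their observed values, incidence = 104*contact_cap - 146. Solving for 374 gives contact_cap = 5, within [0, 8].

set contact_cap = 5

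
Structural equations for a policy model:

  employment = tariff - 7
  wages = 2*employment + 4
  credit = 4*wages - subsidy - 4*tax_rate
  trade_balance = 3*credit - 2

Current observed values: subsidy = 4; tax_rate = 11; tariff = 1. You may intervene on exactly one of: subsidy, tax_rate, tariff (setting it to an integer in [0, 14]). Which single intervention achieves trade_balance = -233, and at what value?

set subsidy = 1

Intervening on subsidy: with other inputs at their observed values, trade_balance = -3*subsidy - 230. Solving for -233 gives subsidy = 1, within [0, 14].
Intervening on tax_rate: trade_balance = -12*tax_rate - 110. Reaching -233 requires tax_rate = 41/4, not an integer.
Intervening on tariff: trade_balance = 24*tariff - 266. Reaching -233 requires tariff = 11/8, not an integer.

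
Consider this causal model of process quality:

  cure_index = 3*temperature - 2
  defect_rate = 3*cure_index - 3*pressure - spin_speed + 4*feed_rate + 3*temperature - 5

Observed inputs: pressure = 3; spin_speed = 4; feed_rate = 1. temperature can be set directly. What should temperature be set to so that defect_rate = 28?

Substituting into the defect_rate equation gives defect_rate = 12*temperature - 20.
Solve 12*temperature - 20 = 28: temperature = (28 + 20) / 12 = 4.

temperature = 4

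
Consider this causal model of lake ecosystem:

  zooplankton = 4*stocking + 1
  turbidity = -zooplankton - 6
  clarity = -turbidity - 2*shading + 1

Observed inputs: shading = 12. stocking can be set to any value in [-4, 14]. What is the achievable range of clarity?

-32 to 40

Substituting into the turbidity equation gives turbidity = -4*stocking - 7.
So clarity = 4*stocking - 16.
Linear in stocking, so extremes are at the endpoints: stocking = -4 gives clarity = -32; stocking = 14 gives clarity = 40.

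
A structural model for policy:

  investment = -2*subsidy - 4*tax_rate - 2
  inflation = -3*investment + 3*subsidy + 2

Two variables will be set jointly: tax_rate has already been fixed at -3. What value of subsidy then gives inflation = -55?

With tax_rate held at -3:
Substituting into the investment equation gives investment = -2*subsidy + 10.
Substituting into the inflation equation gives inflation = 9*subsidy - 28.
Solve 9*subsidy - 28 = -55: subsidy = (-55 + 28) / 9 = -3.

subsidy = -3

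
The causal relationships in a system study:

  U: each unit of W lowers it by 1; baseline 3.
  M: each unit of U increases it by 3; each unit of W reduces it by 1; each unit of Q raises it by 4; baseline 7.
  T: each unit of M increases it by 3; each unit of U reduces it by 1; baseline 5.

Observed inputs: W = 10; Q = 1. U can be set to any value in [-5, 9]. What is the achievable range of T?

-32 to 80

Intervening on U fixes its value directly, overriding its dependence on W.
Substituting into the M equation gives M = 3*U + 1.
Substituting into the T equation gives T = 8*U + 8.
Linear in U, so extremes are at the endpoints: U = -5 gives T = -32; U = 9 gives T = 80.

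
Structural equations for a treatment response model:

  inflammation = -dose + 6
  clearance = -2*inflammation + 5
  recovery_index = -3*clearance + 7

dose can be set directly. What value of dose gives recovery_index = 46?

dose = -3

Substituting into the clearance equation gives clearance = 2*dose - 7.
recovery_index becomes -6*dose + 28.
Solve -6*dose + 28 = 46: dose = (46 - 28) / -6 = -3.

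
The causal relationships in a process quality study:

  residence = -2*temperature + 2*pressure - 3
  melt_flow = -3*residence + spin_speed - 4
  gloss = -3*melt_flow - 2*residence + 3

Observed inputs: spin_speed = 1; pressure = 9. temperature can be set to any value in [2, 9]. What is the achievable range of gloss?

-9 to 89

Substituting into the residence equation gives residence = -2*temperature + 15.
Substituting into the melt_flow equation gives melt_flow = 6*temperature - 48.
Substituting into the gloss equation gives gloss = -14*temperature + 117.
Linear in temperature, so extremes are at the endpoints: temperature = 2 gives gloss = 89; temperature = 9 gives gloss = -9.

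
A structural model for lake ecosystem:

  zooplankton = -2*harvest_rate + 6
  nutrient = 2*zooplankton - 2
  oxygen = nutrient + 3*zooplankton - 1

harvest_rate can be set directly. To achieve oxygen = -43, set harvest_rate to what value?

harvest_rate = 7

Substituting into the nutrient equation gives nutrient = -4*harvest_rate + 10.
oxygen becomes -10*harvest_rate + 27.
Solve -10*harvest_rate + 27 = -43: harvest_rate = (-43 - 27) / -10 = 7.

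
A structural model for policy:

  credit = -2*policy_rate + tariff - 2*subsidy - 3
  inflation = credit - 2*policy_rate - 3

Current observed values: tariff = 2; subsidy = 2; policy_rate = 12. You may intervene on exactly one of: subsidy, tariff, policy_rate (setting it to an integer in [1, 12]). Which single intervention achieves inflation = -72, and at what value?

Intervening on subsidy: with other inputs at their observed values, inflation = -2*subsidy - 52. Solving for -72 gives subsidy = 10, within [1, 12].
Intervening on tariff: inflation = tariff - 58. Reaching -72 requires tariff = -14, outside [1, 12].
Intervening on policy_rate: inflation = -4*policy_rate - 8. Reaching -72 requires policy_rate = 16, outside [1, 12].

set subsidy = 10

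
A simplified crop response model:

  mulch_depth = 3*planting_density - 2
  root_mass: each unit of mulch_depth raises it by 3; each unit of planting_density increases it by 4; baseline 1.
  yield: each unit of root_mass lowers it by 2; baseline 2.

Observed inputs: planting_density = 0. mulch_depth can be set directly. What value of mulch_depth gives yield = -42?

Intervening on mulch_depth fixes its value directly, overriding its dependence on planting_density.
Substituting into the root_mass equation gives root_mass = 3*mulch_depth + 1.
This gives yield = -6*mulch_depth.
Solve -6*mulch_depth = -42: mulch_depth = -42 / -6 = 7.

mulch_depth = 7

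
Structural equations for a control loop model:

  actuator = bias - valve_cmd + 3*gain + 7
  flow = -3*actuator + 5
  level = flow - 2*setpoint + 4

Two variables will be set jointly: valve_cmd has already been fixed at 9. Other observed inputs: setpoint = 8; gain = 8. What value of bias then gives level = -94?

With valve_cmd held at 9:
Substituting into the actuator equation gives actuator = bias + 22.
flow becomes -3*bias - 61.
So level = -3*bias - 73.
Solve -3*bias - 73 = -94: bias = (-94 + 73) / -3 = 7.

bias = 7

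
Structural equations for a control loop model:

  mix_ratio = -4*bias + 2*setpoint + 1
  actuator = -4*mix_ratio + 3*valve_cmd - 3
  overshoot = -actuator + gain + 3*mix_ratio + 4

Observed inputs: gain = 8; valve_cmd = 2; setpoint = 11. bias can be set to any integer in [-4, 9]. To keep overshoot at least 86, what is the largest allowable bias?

bias = 3

Substituting into the mix_ratio equation gives mix_ratio = -4*bias + 23.
Substituting into the actuator equation gives actuator = 16*bias - 89.
Substituting into the overshoot equation gives overshoot = -28*bias + 170.
Require -28*bias + 170 ≥ 86, so bias ≤ 3.
The largest integer in [-4, 9] satisfying this is 3.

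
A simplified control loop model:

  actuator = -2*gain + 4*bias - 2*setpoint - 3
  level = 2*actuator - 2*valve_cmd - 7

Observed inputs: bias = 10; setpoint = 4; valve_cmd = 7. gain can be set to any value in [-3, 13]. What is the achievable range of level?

Substituting into the actuator equation gives actuator = -2*gain + 29.
level becomes -4*gain + 37.
Linear in gain, so extremes are at the endpoints: gain = -3 gives level = 49; gain = 13 gives level = -15.

-15 to 49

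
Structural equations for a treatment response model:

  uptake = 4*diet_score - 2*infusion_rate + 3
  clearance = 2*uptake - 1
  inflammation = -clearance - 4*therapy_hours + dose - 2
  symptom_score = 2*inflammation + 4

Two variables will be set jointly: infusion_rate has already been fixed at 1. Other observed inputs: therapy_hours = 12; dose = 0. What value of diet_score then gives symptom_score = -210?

diet_score = 7

With infusion_rate held at 1:
Substituting into the uptake equation gives uptake = 4*diet_score + 1.
Substituting into the clearance equation gives clearance = 8*diet_score + 1.
Substituting into the inflammation equation gives inflammation = -8*diet_score - 51.
Substituting into the symptom_score equation gives symptom_score = -16*diet_score - 98.
Solve -16*diet_score - 98 = -210: diet_score = (-210 + 98) / -16 = 7.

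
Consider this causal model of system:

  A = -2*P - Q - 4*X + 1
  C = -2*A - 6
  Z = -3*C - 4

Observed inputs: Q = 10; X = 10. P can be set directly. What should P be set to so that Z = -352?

Substituting into the A equation gives A = -2*P - 49.
This gives C = 4*P + 92.
This gives Z = -12*P - 280.
Solve -12*P - 280 = -352: P = (-352 + 280) / -12 = 6.

P = 6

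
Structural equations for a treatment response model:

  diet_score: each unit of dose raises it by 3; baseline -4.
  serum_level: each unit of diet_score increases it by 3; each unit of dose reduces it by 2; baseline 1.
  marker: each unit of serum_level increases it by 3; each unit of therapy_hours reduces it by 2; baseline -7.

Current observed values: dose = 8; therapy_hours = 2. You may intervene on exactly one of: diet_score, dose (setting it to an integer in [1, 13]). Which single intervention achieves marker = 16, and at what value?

Intervening on diet_score: with other inputs at their observed values, marker = 9*diet_score - 56. Solving for 16 gives diet_score = 8, within [1, 13].
Intervening on dose: marker = 21*dose - 44. Reaching 16 requires dose = 20/7, not an integer.

set diet_score = 8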